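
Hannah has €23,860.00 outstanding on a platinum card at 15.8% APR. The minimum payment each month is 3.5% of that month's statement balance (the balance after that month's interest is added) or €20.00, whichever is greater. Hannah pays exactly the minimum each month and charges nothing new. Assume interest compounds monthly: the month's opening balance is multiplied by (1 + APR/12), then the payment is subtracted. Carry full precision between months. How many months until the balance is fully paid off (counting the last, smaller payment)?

Monthly rate r = 15.8%/12 = 1.31667% = 0.0131667.
While 3.5% of the post-interest balance exceeds €20.00, each month B ← (B·(1+r))·(1 − 0.035), i.e. B shrinks by the factor (1+r)·0.965 = 0.97771.
This holds for months 1–167. Entering month 168 the balance is €552.64; 3.5% of the post-interest balance is now below €20.00, so the flat €20.00 minimum applies from here.
From month 168 a fixed €20.00 at rate r clears €552.64 in 35 more payments. Total: 167 + 35 = 202 months.

202 months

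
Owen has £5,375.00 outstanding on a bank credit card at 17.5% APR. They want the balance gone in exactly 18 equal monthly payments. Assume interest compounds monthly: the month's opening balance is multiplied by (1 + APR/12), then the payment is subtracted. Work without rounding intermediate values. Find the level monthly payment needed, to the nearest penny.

Monthly rate r = 17.5%/12 = 1.45833% = 0.0145833.
Level-payment amortization: P = B₀·r / (1 − (1+r)^(−n)) = 5375.00·0.0145833 / (1 − 1.01458^(−18)).
Denominator 1 − (1+r)^(−18) = 0.229414255.
P = 78.3854 / 0.229414255 ≈ 341.68.

£341.68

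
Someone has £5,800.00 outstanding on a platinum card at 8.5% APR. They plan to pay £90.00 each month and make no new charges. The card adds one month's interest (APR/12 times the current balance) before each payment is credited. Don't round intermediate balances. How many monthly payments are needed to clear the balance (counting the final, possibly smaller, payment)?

87 months

Monthly rate r = 8.5%/12 = 0.708333% = 0.00708333.
Recurrence: B ← B·(1+r) − £90.00.
Month 1: interest £41.08; balance after payment £5,751.08.
Month 2: interest £40.74; balance after payment £5,701.82.
Closed form: n = −ln(1 − rB₀/P)/ln(1+r) = −ln(0.54352)/ln(1.00708) ≈ 86.379, so the balance reaches zero during payment 87.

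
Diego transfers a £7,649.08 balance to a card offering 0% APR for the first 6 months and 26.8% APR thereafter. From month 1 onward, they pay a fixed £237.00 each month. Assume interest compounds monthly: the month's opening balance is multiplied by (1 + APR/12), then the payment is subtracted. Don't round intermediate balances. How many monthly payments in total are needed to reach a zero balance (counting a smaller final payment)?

Promo months 1–6 at r₀ = 0%/12 = 0; months 7+ at r₁ = 26.8%/12 = 0.0223333.
After month 6 (no interest yet): B = £7,649.08 − 6·£237.00 = £6,227.08.
Then at r₁ with £237.00/mo: n₂ = −ln(1 − r₁·B/P)/ln(1+r₁) ≈ 40.01 → 41 more payments.

47 months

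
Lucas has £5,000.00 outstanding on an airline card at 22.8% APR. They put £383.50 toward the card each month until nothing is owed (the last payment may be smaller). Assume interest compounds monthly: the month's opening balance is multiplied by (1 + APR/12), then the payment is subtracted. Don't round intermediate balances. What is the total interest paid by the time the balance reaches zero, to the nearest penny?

Monthly rate r = 22.8%/12 = 1.9% = 0.019.
Payoff takes n = ⌈−ln(1 − rB₀/P)/ln(1+r)⌉ = ⌈15.123⌉ = 16 payments; the last is £47.63.
Total paid = 15·£383.50 + £47.63 = £5,800.13.
Total interest = total paid − principal = £5,800.13 − £5,000.00 = £800.13.

£800.13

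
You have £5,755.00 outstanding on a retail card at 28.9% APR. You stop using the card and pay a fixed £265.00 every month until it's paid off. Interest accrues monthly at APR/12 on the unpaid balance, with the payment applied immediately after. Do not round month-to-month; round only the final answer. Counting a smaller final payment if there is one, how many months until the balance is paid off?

32 payments

Monthly rate r = 28.9%/12 = 2.40833% = 0.0240833.
Recurrence: B ← B·(1+r) − £265.00.
Month 1: interest £138.60; balance after payment £5,628.60.
Month 2: interest £135.56; balance after payment £5,499.16.
Closed form: n = −ln(1 − rB₀/P)/ln(1+r) = −ln(0.47698)/ln(1.02408) ≈ 31.107, so the balance reaches zero during payment 32.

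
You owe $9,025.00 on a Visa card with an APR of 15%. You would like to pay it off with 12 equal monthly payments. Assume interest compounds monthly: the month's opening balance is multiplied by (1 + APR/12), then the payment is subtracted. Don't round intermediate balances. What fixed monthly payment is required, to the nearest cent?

$814.58

Monthly rate r = 15%/12 = 1.25% = 0.0125.
Level-payment amortization: P = B₀·r / (1 − (1+r)^(−n)) = 9025.00·0.0125 / (1 − 1.0125^(−12)).
Denominator 1 − (1+r)^(−12) = 0.1384914.
P = 112.812 / 0.1384914 ≈ 814.58.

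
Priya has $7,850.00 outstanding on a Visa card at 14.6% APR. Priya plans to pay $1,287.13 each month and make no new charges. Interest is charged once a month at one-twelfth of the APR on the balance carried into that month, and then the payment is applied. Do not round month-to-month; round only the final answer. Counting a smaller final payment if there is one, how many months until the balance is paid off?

Monthly rate r = 14.6%/12 = 1.21667% = 0.0121667.
Recurrence: B ← B·(1+r) − $1,287.13.
Month 1: interest $95.51; balance after payment $6,658.38.
Month 2: interest $81.01; balance after payment $5,452.26.
Closed form: n = −ln(1 − rB₀/P)/ln(1+r) = −ln(0.9258)/ln(1.01217) ≈ 6.375, so the balance reaches zero during payment 7.

7 payments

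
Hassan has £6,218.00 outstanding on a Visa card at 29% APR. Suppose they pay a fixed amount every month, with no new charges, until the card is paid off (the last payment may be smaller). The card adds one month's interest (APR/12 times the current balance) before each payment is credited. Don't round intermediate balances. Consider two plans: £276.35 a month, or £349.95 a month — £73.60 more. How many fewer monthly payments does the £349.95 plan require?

9 fewer payments

Monthly rate r = 29%/12 = 2.41667% = 0.0241667.
At £276.35/mo: n = ⌈−ln(1 − rB₀/P)/ln(1+r)⌉ = 33 payments (last £238.81); total interest = total paid − £6,218.00 = £2,864.01.
At £349.95/mo: 24 payments (last £174.60); total interest £2,005.45.
Payments saved = 33 − 24 = 9.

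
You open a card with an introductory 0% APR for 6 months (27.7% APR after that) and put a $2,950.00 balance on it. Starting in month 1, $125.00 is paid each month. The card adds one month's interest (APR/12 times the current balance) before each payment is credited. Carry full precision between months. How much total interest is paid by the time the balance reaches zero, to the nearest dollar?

Promo months 1–6 at r₀ = 0%/12 = 0; months 7+ at r₁ = 27.7%/12 = 0.0230833.
After month 6 (no interest yet): B = $2,950.00 − 6·$125.00 = $2,200.00.
Then at r₁ with $125.00/mo: n₂ = −ln(1 − r₁·B/P)/ln(1+r₁) ≈ 22.84 → 23 more payments.
Total paid = 28·$125.00 + $105.71 = $3,605.71; interest = $3,605.71 − $2,950.00 = $655.71.

$656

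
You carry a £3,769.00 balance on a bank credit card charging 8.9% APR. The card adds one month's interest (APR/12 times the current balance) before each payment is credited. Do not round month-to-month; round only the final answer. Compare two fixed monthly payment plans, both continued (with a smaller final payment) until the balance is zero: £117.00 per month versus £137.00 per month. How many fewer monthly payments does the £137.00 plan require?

Monthly rate r = 8.9%/12 = 0.741667% = 0.00741667.
At £117.00/mo: n = ⌈−ln(1 − rB₀/P)/ln(1+r)⌉ = 37 payments (last £110.85); total interest = total paid − £3,769.00 = £553.85.
At £137.00/mo: 31 payments (last £121.06); total interest £462.06.
Payments saved = 37 − 31 = 6.

6 fewer payments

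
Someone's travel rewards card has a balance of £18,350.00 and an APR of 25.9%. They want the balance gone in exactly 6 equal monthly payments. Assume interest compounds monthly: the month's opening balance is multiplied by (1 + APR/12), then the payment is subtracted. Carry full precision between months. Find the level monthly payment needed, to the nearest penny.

£3,293.47

Monthly rate r = 25.9%/12 = 2.15833% = 0.0215833.
Level-payment amortization: P = B₀·r / (1 − (1+r)^(−n)) = 18350.00·0.0215833 / (1 − 1.02158^(−6)).
Denominator 1 − (1+r)^(−6) = 0.120254192.
P = 396.054 / 0.120254192 ≈ 3293.47.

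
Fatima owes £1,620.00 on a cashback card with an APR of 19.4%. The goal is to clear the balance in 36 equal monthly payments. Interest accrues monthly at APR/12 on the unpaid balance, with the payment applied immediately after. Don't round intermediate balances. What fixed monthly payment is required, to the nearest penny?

Monthly rate r = 19.4%/12 = 1.61667% = 0.0161667.
Level-payment amortization: P = B₀·r / (1 − (1+r)^(−n)) = 1620.00·0.0161667 / (1 − 1.01617^(−36)).
Denominator 1 − (1+r)^(−36) = 0.438613463.
P = 26.19 / 0.438613463 ≈ 59.71.

£59.71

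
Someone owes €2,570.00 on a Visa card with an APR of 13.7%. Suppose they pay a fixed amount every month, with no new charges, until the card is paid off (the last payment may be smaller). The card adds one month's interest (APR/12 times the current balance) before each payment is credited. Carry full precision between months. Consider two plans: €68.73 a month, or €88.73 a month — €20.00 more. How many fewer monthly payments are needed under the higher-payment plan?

14 fewer payments

Monthly rate r = 13.7%/12 = 1.14167% = 0.0114167.
At €68.73/mo: n = ⌈−ln(1 − rB₀/P)/ln(1+r)⌉ = 50 payments (last €2.72); total interest = total paid − €2,570.00 = €800.49.
At €88.73/mo: 36 payments (last €32.68); total interest €568.23.
Payments saved = 50 − 36 = 14.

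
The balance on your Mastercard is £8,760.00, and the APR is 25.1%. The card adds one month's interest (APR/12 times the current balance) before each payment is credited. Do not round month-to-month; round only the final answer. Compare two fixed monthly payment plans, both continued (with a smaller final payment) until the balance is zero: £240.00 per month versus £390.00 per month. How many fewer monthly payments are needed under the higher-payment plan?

Monthly rate r = 25.1%/12 = 2.09167% = 0.0209167.
At £240.00/mo: n = ⌈−ln(1 − rB₀/P)/ln(1+r)⌉ = 70 payments (last £154.39); total interest = total paid − £8,760.00 = £7,954.39.
At £390.00/mo: 31 payments (last £255.48); total interest £3,195.48.
Payments saved = 70 − 31 = 39.

39 fewer payments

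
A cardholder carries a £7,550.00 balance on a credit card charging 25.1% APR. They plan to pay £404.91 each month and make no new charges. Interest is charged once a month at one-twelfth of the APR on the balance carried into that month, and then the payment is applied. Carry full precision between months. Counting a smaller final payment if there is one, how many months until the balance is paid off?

24 payments

Monthly rate r = 25.1%/12 = 2.09167% = 0.0209167.
Recurrence: B ← B·(1+r) − £404.91.
Month 1: interest £157.92; balance after payment £7,303.01.
Month 2: interest £152.75; balance after payment £7,050.86.
Closed form: n = −ln(1 − rB₀/P)/ln(1+r) = −ln(0.60999)/ln(1.02092) ≈ 23.879, so the balance reaches zero during payment 24.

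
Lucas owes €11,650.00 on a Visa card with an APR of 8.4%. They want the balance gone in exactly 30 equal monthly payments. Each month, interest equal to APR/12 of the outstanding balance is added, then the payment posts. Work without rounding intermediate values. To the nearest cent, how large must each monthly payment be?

Monthly rate r = 8.4%/12 = 0.7% = 0.007.
Level-payment amortization: P = B₀·r / (1 − (1+r)^(−n)) = 11650.00·0.007 / (1 − 1.007^(−30)).
Denominator 1 − (1+r)^(−30) = 0.188822523.
P = 81.55 / 0.188822523 ≈ 431.89.

€431.89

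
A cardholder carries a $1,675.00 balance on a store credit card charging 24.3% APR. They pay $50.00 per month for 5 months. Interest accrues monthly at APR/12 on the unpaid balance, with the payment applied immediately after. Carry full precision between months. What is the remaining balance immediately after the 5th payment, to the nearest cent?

Monthly rate r = 24.3%/12 = 2.025% = 0.02025.
Each month: B ← B·(1+r) − $50.00.
Month 1: interest $33.92; balance after payment $1,658.92.
Month 2: interest $33.59; balance after payment $1,642.51.
Month 3: interest $33.26; balance after payment $1,625.77.
Month 4: interest $32.92; balance after payment $1,608.69.
Month 5: interest $32.58; balance after payment $1,591.27.

$1,591.27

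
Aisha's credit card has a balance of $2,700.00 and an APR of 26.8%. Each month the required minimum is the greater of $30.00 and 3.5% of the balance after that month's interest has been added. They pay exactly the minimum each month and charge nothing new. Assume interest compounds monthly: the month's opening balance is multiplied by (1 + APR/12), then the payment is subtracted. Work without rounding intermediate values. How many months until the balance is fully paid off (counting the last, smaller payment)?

131 months

Monthly rate r = 26.8%/12 = 2.23333% = 0.0223333.
While 3.5% of the post-interest balance exceeds $30.00, each month B ← (B·(1+r))·(1 − 0.035), i.e. B shrinks by the factor (1+r)·0.965 = 0.98655.
This holds for months 1–87. Entering month 88 the balance is $831.36; 3.5% of the post-interest balance is now below $30.00, so the flat $30.00 minimum applies from here.
From month 88 a fixed $30.00 at rate r clears $831.36 in 44 more payments. Total: 87 + 44 = 131 months.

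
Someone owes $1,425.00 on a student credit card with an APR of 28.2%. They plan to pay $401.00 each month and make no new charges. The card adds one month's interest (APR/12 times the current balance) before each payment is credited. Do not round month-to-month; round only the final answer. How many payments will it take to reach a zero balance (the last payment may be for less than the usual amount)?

Monthly rate r = 28.2%/12 = 2.35% = 0.0235.
Recurrence: B ← B·(1+r) − $401.00.
Month 1: interest $33.49; balance after payment $1,057.49.
Month 2: interest $24.85; balance after payment $681.34.
Month 3: interest $16.01; balance after payment $296.35.
Month 4: interest $6.96; balance after payment $0.00.

4 months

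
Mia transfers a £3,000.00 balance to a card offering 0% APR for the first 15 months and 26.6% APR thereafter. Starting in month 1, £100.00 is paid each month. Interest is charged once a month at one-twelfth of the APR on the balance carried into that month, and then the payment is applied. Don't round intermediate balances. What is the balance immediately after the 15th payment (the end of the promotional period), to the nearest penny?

£1,500.00

Promo months 1–15 at r₀ = 0%/12 = 0; months 16+ at r₁ = 26.6%/12 = 0.0221667.
After month 15 (no interest yet): B = £3,000.00 − 15·£100.00 = £1,500.00.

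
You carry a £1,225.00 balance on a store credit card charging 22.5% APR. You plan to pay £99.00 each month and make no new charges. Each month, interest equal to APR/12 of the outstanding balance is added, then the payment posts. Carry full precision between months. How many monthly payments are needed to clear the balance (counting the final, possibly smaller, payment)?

Monthly rate r = 22.5%/12 = 1.875% = 0.01875.
Recurrence: B ← B·(1+r) − £99.00.
Month 1: interest £22.97; balance after payment £1,148.97.
Month 2: interest £21.54; balance after payment £1,071.51.
Closed form: n = −ln(1 − rB₀/P)/ln(1+r) = −ln(0.76799)/ln(1.01875) ≈ 14.210, so the balance reaches zero during payment 15.

15 months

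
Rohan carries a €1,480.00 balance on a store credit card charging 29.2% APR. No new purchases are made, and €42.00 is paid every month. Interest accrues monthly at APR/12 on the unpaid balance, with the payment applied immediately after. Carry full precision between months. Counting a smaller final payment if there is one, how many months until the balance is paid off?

Monthly rate r = 29.2%/12 = 2.43333% = 0.0243333.
Recurrence: B ← B·(1+r) − €42.00.
Month 1: interest €36.01; balance after payment €1,474.01.
Month 2: interest €35.87; balance after payment €1,467.88.
Closed form: n = −ln(1 − rB₀/P)/ln(1+r) = −ln(0.14254)/ln(1.02433) ≈ 81.031, so the balance reaches zero during payment 82.

82 months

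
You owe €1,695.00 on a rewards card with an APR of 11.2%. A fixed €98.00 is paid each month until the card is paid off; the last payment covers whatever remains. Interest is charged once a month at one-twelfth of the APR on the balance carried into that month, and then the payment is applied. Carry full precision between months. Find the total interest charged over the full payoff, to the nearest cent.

€162.22

Monthly rate r = 11.2%/12 = 0.933333% = 0.00933333.
Payoff takes n = ⌈−ln(1 − rB₀/P)/ln(1+r)⌉ = ⌈18.951⌉ = 19 payments; the last is €93.22.
Total paid = 18·€98.00 + €93.22 = €1,857.22.
Total interest = total paid − principal = €1,857.22 − €1,695.00 = €162.22.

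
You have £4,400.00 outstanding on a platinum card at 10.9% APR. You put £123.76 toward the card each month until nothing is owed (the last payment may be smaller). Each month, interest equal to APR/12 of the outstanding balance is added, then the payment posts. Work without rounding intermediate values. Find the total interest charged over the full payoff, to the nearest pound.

Monthly rate r = 10.9%/12 = 0.908333% = 0.00908333.
Payoff takes n = ⌈−ln(1 − rB₀/P)/ln(1+r)⌉ = ⌈43.129⌉ = 44 payments; the last is £16.09.
Total paid = 43·£123.76 + £16.09 = £5,337.77.
Total interest = total paid − principal = £5,337.77 − £4,400.00 = £937.77.

£938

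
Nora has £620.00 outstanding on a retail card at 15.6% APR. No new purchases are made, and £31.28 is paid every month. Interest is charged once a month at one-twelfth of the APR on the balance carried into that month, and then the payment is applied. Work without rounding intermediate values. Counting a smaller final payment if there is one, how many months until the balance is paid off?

24 payments

Monthly rate r = 15.6%/12 = 1.3% = 0.013.
Recurrence: B ← B·(1+r) − £31.28.
Month 1: interest £8.06; balance after payment £596.78.
Month 2: interest £7.76; balance after payment £573.26.
Closed form: n = −ln(1 − rB₀/P)/ln(1+r) = −ln(0.74233)/ln(1.013) ≈ 23.069, so the balance reaches zero during payment 24.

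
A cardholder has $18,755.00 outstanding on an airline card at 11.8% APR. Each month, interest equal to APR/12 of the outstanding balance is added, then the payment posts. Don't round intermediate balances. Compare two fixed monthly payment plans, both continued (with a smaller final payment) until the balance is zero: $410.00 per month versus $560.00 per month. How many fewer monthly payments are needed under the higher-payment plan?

Monthly rate r = 11.8%/12 = 0.983333% = 0.00983333.
At $410.00/mo: n = ⌈−ln(1 − rB₀/P)/ln(1+r)⌉ = 62 payments (last $25.15); total interest = total paid − $18,755.00 = $6,280.15.
At $560.00/mo: 41 payments (last $461.91); total interest $4,106.91.
Payments saved = 62 − 41 = 21.

21 fewer payments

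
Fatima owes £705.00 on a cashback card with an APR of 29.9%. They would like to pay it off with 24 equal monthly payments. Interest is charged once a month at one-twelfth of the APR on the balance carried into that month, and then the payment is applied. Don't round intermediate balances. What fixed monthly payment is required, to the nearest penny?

£39.38

Monthly rate r = 29.9%/12 = 2.49167% = 0.0249167.
Level-payment amortization: P = B₀·r / (1 − (1+r)^(−n)) = 705.00·0.0249167 / (1 − 1.02492^(−24)).
Denominator 1 − (1+r)^(−24) = 0.446044768.
P = 17.5663 / 0.446044768 ≈ 39.38.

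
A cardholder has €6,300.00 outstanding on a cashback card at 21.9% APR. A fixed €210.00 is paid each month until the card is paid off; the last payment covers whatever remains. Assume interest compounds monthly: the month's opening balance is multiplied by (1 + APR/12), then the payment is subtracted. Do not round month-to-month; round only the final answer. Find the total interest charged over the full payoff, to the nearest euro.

€2,908

Monthly rate r = 21.9%/12 = 1.825% = 0.01825.
Payoff takes n = ⌈−ln(1 − rB₀/P)/ln(1+r)⌉ = ⌈43.846⌉ = 44 payments; the last is €177.82.
Total paid = 43·€210.00 + €177.82 = €9,207.82.
Total interest = total paid − principal = €9,207.82 − €6,300.00 = €2,907.82.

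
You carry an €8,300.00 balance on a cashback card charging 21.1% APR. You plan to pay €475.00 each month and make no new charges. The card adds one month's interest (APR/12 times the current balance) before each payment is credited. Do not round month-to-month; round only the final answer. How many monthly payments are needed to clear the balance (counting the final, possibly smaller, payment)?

22 months

Monthly rate r = 21.1%/12 = 1.75833% = 0.0175833.
Recurrence: B ← B·(1+r) − €475.00.
Month 1: interest €145.94; balance after payment €7,970.94.
Month 2: interest €140.16; balance after payment €7,636.10.
Closed form: n = −ln(1 − rB₀/P)/ln(1+r) = −ln(0.69275)/ln(1.01758) ≈ 21.060, so the balance reaches zero during payment 22.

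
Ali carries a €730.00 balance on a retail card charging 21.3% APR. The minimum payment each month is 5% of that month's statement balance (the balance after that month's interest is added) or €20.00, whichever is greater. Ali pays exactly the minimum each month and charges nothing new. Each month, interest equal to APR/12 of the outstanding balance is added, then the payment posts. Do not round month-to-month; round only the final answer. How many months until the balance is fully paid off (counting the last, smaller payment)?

Monthly rate r = 21.3%/12 = 1.775% = 0.01775.
While 5% of the post-interest balance exceeds €20.00, each month B ← (B·(1+r))·(1 − 0.05), i.e. B shrinks by the factor (1+r)·0.95 = 0.96686.
This holds for months 1–19. Entering month 20 the balance is €384.82; 5% of the post-interest balance is now below €20.00, so the flat €20.00 minimum applies from here.
From month 20 a fixed €20.00 at rate r clears €384.82 in 24 more payments. Total: 19 + 24 = 43 months.

43 months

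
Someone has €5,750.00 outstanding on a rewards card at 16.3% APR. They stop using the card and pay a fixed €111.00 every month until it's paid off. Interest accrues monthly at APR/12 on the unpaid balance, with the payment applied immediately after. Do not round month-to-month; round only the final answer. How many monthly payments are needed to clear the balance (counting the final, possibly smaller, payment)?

Monthly rate r = 16.3%/12 = 1.35833% = 0.0135833.
Recurrence: B ← B·(1+r) − €111.00.
Month 1: interest €78.10; balance after payment €5,717.10.
Month 2: interest €77.66; balance after payment €5,683.76.
Closed form: n = −ln(1 − rB₀/P)/ln(1+r) = −ln(0.29636)/ln(1.01358) ≈ 90.142, so the balance reaches zero during payment 91.

91 months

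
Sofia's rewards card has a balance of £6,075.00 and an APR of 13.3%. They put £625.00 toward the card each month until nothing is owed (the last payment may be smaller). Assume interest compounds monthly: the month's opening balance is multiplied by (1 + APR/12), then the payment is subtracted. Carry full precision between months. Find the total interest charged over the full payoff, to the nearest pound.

Monthly rate r = 13.3%/12 = 1.10833% = 0.0110833.
Payoff takes n = ⌈−ln(1 − rB₀/P)/ln(1+r)⌉ = ⌈10.341⌉ = 11 payments; the last is £214.14.
Total paid = 10·£625.00 + £214.14 = £6,464.14.
Total interest = total paid − principal = £6,464.14 − £6,075.00 = £389.14.

£389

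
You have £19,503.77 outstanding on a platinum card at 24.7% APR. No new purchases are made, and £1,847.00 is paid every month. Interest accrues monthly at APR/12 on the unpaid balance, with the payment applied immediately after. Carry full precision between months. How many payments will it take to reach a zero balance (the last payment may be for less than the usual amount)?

Monthly rate r = 24.7%/12 = 2.05833% = 0.0205833.
Recurrence: B ← B·(1+r) − £1,847.00.
Month 1: interest £401.45; balance after payment £18,058.22.
Month 2: interest £371.70; balance after payment £16,582.92.
Closed form: n = −ln(1 − rB₀/P)/ln(1+r) = −ln(0.78265)/ln(1.02058) ≈ 12.029, so the balance reaches zero during payment 13.

13 months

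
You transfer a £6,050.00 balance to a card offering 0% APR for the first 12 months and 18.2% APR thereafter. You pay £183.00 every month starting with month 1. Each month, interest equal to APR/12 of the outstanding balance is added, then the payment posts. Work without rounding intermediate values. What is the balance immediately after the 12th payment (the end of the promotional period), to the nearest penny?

£3,854.00

Promo months 1–12 at r₀ = 0%/12 = 0; months 13+ at r₁ = 18.2%/12 = 0.0151667.
After month 12 (no interest yet): B = £6,050.00 − 12·£183.00 = £3,854.00.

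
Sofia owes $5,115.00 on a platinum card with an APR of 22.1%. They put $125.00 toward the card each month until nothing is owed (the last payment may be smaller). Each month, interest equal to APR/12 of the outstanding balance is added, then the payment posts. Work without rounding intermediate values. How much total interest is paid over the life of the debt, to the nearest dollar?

$4,480

Monthly rate r = 22.1%/12 = 1.84167% = 0.0184167.
Payoff takes n = ⌈−ln(1 − rB₀/P)/ln(1+r)⌉ = ⌈76.762⌉ = 77 payments; the last is $95.45.
Total paid = 76·$125.00 + $95.45 = $9,595.45.
Total interest = total paid − principal = $9,595.45 − $5,115.00 = $4,480.45.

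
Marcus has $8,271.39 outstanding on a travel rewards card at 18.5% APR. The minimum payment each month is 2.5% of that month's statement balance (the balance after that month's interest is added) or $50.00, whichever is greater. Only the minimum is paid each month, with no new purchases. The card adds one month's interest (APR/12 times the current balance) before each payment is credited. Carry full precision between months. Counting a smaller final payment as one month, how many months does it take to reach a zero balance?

205 months

Monthly rate r = 18.5%/12 = 1.54167% = 0.0154167.
While 2.5% of the post-interest balance exceeds $50.00, each month B ← (B·(1+r))·(1 − 0.025), i.e. B shrinks by the factor (1+r)·0.975 = 0.99003.
This holds for months 1–144. Entering month 145 the balance is $1,954.43; 2.5% of the post-interest balance is now below $50.00, so the flat $50.00 minimum applies from here.
From month 145 a fixed $50.00 at rate r clears $1,954.43 in 61 more payments. Total: 144 + 61 = 205 months.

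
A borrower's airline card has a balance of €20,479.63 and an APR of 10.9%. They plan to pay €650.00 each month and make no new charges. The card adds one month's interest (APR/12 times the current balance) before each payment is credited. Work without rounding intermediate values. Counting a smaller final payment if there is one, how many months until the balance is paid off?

Monthly rate r = 10.9%/12 = 0.908333% = 0.00908333.
Recurrence: B ← B·(1+r) − €650.00.
Month 1: interest €186.02; balance after payment €20,015.65.
Month 2: interest €181.81; balance after payment €19,547.46.
Closed form: n = −ln(1 − rB₀/P)/ln(1+r) = −ln(0.71381)/ln(1.00908) ≈ 37.284, so the balance reaches zero during payment 38.

38 payments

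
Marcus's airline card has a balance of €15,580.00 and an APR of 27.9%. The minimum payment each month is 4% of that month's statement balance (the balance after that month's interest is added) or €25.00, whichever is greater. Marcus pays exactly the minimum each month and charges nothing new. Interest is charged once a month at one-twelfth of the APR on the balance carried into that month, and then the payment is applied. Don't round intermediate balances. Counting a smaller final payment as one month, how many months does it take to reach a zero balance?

219 months

Monthly rate r = 27.9%/12 = 2.325% = 0.02325.
While 4% of the post-interest balance exceeds €25.00, each month B ← (B·(1+r))·(1 − 0.04), i.e. B shrinks by the factor (1+r)·0.96 = 0.98232.
This holds for months 1–182. Entering month 183 the balance is €606.19; 4% of the post-interest balance is now below €25.00, so the flat €25.00 minimum applies from here.
From month 183 a fixed €25.00 at rate r clears €606.19 in 37 more payments. Total: 182 + 37 = 219 months.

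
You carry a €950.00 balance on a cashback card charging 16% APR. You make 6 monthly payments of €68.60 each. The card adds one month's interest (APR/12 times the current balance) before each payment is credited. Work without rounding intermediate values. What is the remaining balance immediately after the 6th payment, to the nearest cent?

Monthly rate r = 16%/12 = 1.33333% = 0.0133333.
Each month: B ← B·(1+r) − €68.60.
Month 1: interest €12.67; balance after payment €894.07.
Month 2: interest €11.92; balance after payment €837.39.
Month 3: interest €11.17; balance after payment €779.95.
Month 4: interest €10.40; balance after payment €721.75.
Month 5: interest €9.62; balance after payment €662.78.
Month 6: interest €8.84; balance after payment €603.01.

€603.01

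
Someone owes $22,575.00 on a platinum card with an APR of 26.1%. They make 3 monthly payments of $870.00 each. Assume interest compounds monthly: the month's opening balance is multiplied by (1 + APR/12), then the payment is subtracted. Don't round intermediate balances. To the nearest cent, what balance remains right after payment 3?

$21,413.11

Monthly rate r = 26.1%/12 = 2.175% = 0.02175.
Each month: B ← B·(1+r) − $870.00.
Month 1: interest $491.01; balance after payment $22,196.01.
Month 2: interest $482.76; balance after payment $21,808.77.
Month 3: interest $474.34; balance after payment $21,413.11.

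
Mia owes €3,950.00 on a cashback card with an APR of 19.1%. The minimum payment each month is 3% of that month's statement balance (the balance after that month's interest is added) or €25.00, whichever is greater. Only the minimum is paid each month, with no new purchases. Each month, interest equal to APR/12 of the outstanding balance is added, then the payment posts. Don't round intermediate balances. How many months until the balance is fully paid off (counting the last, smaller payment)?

Monthly rate r = 19.1%/12 = 1.59167% = 0.0159167.
While 3% of the post-interest balance exceeds €25.00, each month B ← (B·(1+r))·(1 − 0.03), i.e. B shrinks by the factor (1+r)·0.97 = 0.98544.
This holds for months 1–108. Entering month 109 the balance is €810.25; 3% of the post-interest balance is now below €25.00, so the flat €25.00 minimum applies from here.
From month 109 a fixed €25.00 at rate r clears €810.25 in 46 more payments. Total: 108 + 46 = 154 months.

154 months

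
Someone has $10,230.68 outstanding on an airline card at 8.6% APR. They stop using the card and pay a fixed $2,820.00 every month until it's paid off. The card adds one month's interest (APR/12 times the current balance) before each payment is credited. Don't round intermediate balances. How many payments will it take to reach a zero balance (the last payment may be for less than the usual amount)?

4 payments

Monthly rate r = 8.6%/12 = 0.716667% = 0.00716667.
Recurrence: B ← B·(1+r) − $2,820.00.
Month 1: interest $73.32; balance after payment $7,484.00.
Month 2: interest $53.64; balance after payment $4,717.64.
Month 3: interest $33.81; balance after payment $1,931.44.
Month 4: interest $13.84; balance after payment $0.00.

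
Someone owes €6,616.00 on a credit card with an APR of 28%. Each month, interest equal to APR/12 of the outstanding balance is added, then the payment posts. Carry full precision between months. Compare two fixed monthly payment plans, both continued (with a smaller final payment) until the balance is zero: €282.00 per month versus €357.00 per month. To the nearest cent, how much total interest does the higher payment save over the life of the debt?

€926.45

Monthly rate r = 28%/12 = 2.33333% = 0.0233333.
At €282.00/mo: n = ⌈−ln(1 − rB₀/P)/ln(1+r)⌉ = 35 payments (last €105.64); total interest = total paid − €6,616.00 = €3,077.64.
At €357.00/mo: 25 payments (last €199.19); total interest €2,151.19.
Interest saved = €3,077.64 − €2,151.19 = €926.45.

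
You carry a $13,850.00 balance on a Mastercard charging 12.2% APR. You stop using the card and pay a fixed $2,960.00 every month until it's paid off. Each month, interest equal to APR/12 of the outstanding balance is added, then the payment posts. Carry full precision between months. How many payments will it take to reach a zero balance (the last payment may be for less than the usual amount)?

Monthly rate r = 12.2%/12 = 1.01667% = 0.0101667.
Recurrence: B ← B·(1+r) − $2,960.00.
Month 1: interest $140.81; balance after payment $11,030.81.
Month 2: interest $112.15; balance after payment $8,182.95.
Month 3: interest $83.19; balance after payment $5,306.15.
Month 4: interest $53.95; balance after payment $2,400.09.
Month 5: interest $24.40; balance after payment $0.00.

5 payments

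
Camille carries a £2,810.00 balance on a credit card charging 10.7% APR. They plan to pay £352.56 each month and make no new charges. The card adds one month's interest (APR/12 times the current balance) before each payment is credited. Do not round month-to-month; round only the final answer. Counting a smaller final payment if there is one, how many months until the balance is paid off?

Monthly rate r = 10.7%/12 = 0.891667% = 0.00891667.
Recurrence: B ← B·(1+r) − £352.56.
Month 1: interest £25.06; balance after payment £2,482.50.
Month 2: interest £22.14; balance after payment £2,152.07.
Closed form: n = −ln(1 − rB₀/P)/ln(1+r) = −ln(0.92893)/ln(1.00892) ≈ 8.304, so the balance reaches zero during payment 9.

9 months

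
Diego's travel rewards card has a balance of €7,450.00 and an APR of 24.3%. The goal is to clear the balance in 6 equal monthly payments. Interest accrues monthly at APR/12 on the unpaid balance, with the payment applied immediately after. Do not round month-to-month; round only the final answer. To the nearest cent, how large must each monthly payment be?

€1,331.14

Monthly rate r = 24.3%/12 = 2.025% = 0.02025.
Level-payment amortization: P = B₀·r / (1 − (1+r)^(−n)) = 7450.00·0.02025 / (1 − 1.02025^(−6)).
Denominator 1 − (1+r)^(−6) = 0.113333339.
P = 150.863 / 0.113333339 ≈ 1331.14.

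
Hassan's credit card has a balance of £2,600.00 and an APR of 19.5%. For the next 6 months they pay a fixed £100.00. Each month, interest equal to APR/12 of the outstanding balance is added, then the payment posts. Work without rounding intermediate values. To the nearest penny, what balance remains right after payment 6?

Monthly rate r = 19.5%/12 = 1.625% = 0.01625.
Each month: B ← B·(1+r) − £100.00.
Month 1: interest £42.25; balance after payment £2,542.25.
Month 2: interest £41.31; balance after payment £2,483.56.
Month 3: interest £40.36; balance after payment £2,423.92.
Month 4: interest £39.39; balance after payment £2,363.31.
Month 5: interest £38.40; balance after payment £2,301.71.
Month 6: interest £37.40; balance after payment £2,239.11.

£2,239.11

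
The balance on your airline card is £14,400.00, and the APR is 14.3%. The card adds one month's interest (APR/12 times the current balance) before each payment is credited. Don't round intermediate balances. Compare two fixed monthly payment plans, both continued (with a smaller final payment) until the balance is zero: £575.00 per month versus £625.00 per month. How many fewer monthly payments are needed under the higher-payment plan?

2 fewer payments

Monthly rate r = 14.3%/12 = 1.19167% = 0.0119167.
At £575.00/mo: n = ⌈−ln(1 − rB₀/P)/ln(1+r)⌉ = 30 payments (last £529.37); total interest = total paid − £14,400.00 = £2,804.37.
At £625.00/mo: 28 payments (last £59.88); total interest £2,534.88.
Payments saved = 30 − 28 = 2.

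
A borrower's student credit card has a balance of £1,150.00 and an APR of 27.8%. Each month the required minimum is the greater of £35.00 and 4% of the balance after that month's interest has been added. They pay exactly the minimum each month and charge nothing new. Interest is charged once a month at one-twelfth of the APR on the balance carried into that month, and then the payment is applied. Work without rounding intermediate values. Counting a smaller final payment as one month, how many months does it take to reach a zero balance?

Monthly rate r = 27.8%/12 = 2.31667% = 0.0231667.
While 4% of the post-interest balance exceeds £35.00, each month B ← (B·(1+r))·(1 − 0.04), i.e. B shrinks by the factor (1+r)·0.96 = 0.98224.
This holds for months 1–17. Entering month 18 the balance is £848.00; 4% of the post-interest balance is now below £35.00, so the flat £35.00 minimum applies from here.
From month 18 a fixed £35.00 at rate r clears £848.00 in 36 more payments. Total: 17 + 36 = 53 months.

53 months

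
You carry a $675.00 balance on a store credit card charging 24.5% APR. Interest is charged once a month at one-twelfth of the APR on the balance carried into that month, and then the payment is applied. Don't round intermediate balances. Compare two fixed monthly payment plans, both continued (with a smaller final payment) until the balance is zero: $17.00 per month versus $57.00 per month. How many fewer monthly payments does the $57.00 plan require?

Monthly rate r = 24.5%/12 = 2.04167% = 0.0204167.
At $17.00/mo: n = ⌈−ln(1 − rB₀/P)/ln(1+r)⌉ = 83 payments (last $5.86); total interest = total paid − $675.00 = $724.86.
At $57.00/mo: 14 payments (last $39.70); total interest $105.70.
Payments saved = 83 − 14 = 69.

69 fewer payments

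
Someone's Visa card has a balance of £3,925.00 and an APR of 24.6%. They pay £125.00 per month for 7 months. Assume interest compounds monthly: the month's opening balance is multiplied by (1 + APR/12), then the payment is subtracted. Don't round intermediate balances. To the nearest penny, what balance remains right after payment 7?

Monthly rate r = 24.6%/12 = 2.05% = 0.0205.
Each month: B ← B·(1+r) − £125.00.
Month 1: interest £80.46; balance after payment £3,880.46.
Month 2: interest £79.55; balance after payment £3,835.01.
Month 3: interest £78.62; balance after payment £3,788.63.
Month 4: interest £77.67; balance after payment £3,741.30.
Month 5: interest £76.70; balance after payment £3,692.99.
Month 6: interest £75.71; balance after payment £3,643.70.
Month 7: interest £74.70; balance after payment £3,593.40.

£3,593.40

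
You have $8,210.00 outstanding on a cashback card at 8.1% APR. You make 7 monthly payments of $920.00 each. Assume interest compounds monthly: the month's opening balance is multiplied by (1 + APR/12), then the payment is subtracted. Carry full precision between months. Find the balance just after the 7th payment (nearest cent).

Monthly rate r = 8.1%/12 = 0.675% = 0.00675.
Each month: B ← B·(1+r) − $920.00.
Month 1: interest $55.42; balance after payment $7,345.42.
Month 2: interest $49.58; balance after payment $6,475.00.
Month 3: interest $43.71; balance after payment $5,598.71.
Month 4: interest $37.79; balance after payment $4,716.50.
Month 5: interest $31.84; balance after payment $3,828.33.
Month 6: interest $25.84; balance after payment $2,934.17.
Month 7: interest $19.81; balance after payment $2,033.98.

$2,033.98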